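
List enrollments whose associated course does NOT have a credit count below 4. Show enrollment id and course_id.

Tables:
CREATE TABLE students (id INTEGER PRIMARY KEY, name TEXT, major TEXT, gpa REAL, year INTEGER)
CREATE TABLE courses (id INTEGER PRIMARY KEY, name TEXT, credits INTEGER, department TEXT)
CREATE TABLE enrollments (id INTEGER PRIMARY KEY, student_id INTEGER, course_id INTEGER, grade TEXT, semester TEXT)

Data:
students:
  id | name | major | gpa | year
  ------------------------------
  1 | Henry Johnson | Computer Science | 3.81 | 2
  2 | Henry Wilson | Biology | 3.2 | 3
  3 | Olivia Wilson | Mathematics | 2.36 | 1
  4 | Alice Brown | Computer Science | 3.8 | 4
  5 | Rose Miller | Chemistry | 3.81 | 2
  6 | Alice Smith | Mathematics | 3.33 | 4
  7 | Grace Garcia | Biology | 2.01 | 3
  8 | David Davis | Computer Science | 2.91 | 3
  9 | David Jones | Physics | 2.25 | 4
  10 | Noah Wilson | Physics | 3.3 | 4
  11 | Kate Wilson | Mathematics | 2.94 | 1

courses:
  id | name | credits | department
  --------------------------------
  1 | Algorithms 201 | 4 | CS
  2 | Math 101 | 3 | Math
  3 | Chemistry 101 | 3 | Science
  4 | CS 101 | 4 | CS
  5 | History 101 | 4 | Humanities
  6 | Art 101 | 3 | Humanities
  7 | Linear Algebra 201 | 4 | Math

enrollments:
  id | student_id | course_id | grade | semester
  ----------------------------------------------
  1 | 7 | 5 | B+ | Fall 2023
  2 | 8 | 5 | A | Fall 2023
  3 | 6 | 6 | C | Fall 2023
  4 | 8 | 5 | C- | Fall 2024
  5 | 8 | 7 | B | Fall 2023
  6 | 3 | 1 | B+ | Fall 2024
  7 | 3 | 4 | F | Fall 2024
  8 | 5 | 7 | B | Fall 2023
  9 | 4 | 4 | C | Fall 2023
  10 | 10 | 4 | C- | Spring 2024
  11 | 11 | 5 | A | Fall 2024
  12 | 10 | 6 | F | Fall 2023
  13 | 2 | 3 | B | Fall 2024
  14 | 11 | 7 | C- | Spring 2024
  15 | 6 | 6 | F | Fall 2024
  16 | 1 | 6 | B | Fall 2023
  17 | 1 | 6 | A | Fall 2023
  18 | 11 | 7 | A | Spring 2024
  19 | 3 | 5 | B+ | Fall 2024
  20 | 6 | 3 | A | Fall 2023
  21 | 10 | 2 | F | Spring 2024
SELECT id, course_id FROM enrollments WHERE course_id NOT IN (SELECT id FROM courses WHERE credits < 4)

Execution result:
id | course_id
1 | 5
2 | 5
4 | 5
5 | 7
6 | 1
7 | 4
8 | 7
9 | 4
10 | 4
11 | 5
14 | 7
18 | 7
19 | 5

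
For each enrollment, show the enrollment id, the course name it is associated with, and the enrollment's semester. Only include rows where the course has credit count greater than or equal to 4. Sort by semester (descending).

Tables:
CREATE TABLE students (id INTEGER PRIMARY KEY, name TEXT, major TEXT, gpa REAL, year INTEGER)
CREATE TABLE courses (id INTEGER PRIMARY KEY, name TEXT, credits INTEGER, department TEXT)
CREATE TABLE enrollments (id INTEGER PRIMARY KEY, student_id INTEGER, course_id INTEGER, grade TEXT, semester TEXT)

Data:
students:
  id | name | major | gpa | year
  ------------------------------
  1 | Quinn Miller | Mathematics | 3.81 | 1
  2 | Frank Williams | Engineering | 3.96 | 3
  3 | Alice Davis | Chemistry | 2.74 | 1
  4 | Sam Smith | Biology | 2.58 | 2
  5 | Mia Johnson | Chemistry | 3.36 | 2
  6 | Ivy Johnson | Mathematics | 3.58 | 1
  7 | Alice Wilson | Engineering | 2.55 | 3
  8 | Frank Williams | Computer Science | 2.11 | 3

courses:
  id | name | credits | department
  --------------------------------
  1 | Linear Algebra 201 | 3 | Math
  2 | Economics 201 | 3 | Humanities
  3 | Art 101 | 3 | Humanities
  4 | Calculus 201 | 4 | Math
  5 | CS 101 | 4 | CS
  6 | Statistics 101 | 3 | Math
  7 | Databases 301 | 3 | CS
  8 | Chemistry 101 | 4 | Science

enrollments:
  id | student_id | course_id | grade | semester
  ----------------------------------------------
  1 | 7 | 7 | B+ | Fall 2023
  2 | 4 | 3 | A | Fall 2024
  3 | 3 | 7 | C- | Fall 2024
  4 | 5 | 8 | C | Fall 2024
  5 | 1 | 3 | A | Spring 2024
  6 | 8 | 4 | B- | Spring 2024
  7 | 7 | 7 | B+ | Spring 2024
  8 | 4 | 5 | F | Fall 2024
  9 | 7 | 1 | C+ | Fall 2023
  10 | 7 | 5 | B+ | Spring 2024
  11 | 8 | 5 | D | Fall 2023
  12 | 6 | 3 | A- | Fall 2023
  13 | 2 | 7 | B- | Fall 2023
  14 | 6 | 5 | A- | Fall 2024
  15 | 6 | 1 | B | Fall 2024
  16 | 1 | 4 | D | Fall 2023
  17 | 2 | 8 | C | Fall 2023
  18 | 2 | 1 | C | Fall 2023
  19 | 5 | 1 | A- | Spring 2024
SELECT c.id, p.name AS course, c.semester FROM enrollments c JOIN courses p ON c.course_id = p.id WHERE p.credits >= 4 ORDER BY c.semester DESC

Execution result:
id | course | semester
6 | Calculus 201 | Spring 2024
10 | CS 101 | Spring 2024
4 | Chemistry 101 | Fall 2024
8 | CS 101 | Fall 2024
14 | CS 101 | Fall 2024
11 | CS 101 | Fall 2023
16 | Calculus 201 | Fall 2023
17 | Chemistry 101 | Fall 2023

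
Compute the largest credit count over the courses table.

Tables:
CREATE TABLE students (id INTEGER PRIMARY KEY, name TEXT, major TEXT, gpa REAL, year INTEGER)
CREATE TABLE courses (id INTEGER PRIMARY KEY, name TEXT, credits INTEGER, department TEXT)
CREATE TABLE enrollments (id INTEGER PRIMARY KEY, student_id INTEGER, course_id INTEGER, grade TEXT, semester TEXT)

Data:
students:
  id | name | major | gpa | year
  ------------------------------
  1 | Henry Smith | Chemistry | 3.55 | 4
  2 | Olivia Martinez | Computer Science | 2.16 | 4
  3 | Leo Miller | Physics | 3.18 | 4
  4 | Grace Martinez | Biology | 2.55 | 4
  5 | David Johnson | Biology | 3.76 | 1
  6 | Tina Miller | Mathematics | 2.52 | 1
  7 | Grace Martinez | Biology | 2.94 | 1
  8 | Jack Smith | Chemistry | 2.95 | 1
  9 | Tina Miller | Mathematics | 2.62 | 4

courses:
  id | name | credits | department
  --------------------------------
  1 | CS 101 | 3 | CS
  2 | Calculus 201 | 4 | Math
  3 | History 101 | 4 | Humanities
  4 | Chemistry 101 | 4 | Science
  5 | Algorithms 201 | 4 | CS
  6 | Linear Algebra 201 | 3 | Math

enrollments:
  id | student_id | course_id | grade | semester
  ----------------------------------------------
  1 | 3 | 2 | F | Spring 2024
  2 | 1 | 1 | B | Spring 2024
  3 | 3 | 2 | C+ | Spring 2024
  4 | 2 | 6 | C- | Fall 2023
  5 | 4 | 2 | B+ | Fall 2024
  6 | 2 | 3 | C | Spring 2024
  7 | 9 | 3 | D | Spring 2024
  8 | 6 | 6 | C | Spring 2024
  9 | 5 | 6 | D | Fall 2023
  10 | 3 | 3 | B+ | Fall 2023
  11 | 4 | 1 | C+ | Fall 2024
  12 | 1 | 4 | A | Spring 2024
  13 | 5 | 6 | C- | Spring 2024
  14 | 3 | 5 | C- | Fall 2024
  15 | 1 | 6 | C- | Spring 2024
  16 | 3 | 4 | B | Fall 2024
SELECT MAX(credits) FROM courses

Execution result:
4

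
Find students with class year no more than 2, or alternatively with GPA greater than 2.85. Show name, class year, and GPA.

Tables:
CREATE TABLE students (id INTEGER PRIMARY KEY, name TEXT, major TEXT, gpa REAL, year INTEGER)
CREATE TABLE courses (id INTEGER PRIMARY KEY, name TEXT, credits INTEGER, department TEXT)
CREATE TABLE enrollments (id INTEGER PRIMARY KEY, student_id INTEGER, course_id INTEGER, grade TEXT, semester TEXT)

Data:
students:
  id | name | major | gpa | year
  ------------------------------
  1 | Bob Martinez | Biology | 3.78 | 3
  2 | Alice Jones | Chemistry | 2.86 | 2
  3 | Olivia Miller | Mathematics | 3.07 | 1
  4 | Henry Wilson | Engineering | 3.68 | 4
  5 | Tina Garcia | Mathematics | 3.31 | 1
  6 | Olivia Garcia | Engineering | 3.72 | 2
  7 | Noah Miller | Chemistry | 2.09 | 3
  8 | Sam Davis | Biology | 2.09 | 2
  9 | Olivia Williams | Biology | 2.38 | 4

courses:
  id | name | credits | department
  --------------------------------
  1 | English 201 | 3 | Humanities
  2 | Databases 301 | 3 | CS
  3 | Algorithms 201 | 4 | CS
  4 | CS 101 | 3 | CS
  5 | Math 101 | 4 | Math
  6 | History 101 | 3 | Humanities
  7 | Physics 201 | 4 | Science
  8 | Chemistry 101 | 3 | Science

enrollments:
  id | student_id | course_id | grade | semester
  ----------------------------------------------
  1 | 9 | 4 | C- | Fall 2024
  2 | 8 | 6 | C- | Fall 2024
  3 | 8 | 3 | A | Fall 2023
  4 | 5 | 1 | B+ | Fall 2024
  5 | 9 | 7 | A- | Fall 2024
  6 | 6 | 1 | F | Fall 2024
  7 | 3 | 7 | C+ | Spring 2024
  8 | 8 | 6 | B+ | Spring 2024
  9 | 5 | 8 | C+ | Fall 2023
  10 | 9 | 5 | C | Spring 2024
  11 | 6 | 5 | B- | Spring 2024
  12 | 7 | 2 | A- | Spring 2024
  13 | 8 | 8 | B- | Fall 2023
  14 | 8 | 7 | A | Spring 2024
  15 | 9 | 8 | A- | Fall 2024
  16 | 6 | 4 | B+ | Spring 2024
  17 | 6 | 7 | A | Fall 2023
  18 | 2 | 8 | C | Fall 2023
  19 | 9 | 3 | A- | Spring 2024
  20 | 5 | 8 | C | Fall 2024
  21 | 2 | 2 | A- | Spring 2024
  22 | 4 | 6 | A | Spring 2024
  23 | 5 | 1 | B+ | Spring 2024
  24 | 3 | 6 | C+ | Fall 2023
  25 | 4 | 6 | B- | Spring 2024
SELECT name, year, gpa FROM students WHERE year <= 2 OR gpa > 2.85

Execution result:
name | year | gpa
Bob Martinez | 3 | 3.78
Alice Jones | 2 | 2.86
Olivia Miller | 1 | 3.07
Henry Wilson | 4 | 3.68
Tina Garcia | 1 | 3.31
Olivia Garcia | 2 | 3.72
Sam Davis | 2 | 2.09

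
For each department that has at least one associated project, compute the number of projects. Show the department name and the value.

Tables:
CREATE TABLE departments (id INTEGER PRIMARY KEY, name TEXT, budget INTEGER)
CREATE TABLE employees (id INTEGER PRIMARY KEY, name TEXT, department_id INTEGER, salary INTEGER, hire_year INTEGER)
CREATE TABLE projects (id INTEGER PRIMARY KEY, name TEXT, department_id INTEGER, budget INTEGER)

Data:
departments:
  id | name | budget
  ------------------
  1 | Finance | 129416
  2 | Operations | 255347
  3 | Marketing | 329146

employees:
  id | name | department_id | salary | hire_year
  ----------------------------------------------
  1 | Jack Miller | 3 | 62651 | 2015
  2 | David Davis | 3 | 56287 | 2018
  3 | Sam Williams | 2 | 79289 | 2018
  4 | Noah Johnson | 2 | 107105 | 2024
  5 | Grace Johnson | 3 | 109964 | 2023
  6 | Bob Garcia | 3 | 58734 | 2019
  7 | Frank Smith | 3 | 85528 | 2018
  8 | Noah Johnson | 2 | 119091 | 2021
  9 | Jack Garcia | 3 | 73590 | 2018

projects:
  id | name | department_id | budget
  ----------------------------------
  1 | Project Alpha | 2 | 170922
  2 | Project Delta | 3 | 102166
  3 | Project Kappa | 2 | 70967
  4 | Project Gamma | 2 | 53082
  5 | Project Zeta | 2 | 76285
SELECT p.name, COUNT(*) AS n FROM projects c JOIN departments p ON c.department_id = p.id GROUP BY p.id, p.name

Execution result:
name | n
Operations | 4
Marketing | 1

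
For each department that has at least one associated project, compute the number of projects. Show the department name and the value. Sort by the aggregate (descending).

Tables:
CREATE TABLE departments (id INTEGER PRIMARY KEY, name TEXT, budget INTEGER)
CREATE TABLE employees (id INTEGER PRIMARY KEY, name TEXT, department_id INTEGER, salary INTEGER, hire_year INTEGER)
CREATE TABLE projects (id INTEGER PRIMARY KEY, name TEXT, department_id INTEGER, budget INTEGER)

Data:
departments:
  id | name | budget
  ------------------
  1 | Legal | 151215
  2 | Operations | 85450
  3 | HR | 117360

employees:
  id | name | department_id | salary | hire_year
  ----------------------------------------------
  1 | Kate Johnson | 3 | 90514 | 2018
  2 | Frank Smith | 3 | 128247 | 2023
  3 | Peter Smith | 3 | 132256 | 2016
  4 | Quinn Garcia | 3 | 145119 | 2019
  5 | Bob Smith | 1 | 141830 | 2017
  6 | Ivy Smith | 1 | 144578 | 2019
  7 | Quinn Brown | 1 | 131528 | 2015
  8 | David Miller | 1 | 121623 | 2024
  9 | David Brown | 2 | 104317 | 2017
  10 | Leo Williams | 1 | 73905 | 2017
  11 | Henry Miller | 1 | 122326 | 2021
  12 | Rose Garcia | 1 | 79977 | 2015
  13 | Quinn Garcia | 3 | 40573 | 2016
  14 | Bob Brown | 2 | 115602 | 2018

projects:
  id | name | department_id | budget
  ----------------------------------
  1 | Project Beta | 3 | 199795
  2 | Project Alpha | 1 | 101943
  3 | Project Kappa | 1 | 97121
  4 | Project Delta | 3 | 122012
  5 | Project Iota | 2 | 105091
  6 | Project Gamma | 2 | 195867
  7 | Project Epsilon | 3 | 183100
SELECT p.name, COUNT(*) AS n FROM projects c JOIN departments p ON c.department_id = p.id GROUP BY p.id, p.name ORDER BY n DESC

Execution result:
name | n
HR | 3
Legal | 2
Operations | 2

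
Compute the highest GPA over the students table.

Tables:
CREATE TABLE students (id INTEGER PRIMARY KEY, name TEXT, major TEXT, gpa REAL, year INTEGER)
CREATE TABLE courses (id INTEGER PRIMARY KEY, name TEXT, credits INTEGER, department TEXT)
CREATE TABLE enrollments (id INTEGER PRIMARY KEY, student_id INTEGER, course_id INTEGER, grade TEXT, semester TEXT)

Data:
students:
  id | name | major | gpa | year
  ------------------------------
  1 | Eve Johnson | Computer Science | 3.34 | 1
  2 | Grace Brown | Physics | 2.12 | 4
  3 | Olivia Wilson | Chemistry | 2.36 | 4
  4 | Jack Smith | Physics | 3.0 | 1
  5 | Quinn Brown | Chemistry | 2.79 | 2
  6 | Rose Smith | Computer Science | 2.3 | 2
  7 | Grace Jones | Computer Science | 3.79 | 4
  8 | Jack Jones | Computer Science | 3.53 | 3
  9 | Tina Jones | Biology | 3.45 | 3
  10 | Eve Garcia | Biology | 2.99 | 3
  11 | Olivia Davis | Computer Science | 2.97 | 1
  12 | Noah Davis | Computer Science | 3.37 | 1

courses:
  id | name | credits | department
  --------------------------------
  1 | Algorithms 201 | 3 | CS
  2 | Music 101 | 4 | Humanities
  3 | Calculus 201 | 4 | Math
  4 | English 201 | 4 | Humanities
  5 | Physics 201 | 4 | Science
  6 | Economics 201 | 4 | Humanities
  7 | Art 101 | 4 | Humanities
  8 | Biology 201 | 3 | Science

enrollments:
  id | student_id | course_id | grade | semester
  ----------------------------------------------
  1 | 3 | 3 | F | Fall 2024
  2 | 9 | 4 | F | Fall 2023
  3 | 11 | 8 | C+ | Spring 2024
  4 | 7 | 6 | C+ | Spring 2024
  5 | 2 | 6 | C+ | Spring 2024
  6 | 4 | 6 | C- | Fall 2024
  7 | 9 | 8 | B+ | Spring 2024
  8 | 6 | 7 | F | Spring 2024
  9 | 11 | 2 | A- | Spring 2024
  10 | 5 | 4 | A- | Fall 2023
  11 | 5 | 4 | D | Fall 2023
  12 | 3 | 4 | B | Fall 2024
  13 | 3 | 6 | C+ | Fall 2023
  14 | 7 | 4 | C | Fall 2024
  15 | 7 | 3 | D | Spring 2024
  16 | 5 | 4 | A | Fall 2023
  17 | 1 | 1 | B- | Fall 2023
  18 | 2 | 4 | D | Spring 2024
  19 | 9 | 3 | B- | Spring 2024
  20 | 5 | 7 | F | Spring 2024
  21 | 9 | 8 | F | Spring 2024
SELECT MAX(gpa) FROM students

Execution result:
3.79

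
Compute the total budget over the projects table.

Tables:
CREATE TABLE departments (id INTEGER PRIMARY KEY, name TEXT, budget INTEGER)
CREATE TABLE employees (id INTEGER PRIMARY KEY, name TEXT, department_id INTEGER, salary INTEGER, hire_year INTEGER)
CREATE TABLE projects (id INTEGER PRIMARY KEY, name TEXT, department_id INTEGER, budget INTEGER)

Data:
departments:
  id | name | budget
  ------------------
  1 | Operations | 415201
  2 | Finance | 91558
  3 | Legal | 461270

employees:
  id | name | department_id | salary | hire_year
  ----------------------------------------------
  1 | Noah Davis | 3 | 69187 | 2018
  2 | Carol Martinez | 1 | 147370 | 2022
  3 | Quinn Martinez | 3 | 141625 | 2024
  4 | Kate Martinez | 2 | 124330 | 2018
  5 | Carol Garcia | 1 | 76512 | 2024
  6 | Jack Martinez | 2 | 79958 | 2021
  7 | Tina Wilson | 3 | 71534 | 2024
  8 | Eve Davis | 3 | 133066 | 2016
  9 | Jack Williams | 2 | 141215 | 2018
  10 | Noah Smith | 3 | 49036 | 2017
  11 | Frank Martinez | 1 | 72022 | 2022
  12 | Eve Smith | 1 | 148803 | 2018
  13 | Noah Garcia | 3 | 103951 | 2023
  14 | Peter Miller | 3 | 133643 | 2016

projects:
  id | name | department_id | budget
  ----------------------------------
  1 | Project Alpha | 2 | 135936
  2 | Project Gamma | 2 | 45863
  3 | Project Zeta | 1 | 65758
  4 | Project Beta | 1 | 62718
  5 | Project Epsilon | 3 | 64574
SELECT SUM(budget) FROM projects

Execution result:
374849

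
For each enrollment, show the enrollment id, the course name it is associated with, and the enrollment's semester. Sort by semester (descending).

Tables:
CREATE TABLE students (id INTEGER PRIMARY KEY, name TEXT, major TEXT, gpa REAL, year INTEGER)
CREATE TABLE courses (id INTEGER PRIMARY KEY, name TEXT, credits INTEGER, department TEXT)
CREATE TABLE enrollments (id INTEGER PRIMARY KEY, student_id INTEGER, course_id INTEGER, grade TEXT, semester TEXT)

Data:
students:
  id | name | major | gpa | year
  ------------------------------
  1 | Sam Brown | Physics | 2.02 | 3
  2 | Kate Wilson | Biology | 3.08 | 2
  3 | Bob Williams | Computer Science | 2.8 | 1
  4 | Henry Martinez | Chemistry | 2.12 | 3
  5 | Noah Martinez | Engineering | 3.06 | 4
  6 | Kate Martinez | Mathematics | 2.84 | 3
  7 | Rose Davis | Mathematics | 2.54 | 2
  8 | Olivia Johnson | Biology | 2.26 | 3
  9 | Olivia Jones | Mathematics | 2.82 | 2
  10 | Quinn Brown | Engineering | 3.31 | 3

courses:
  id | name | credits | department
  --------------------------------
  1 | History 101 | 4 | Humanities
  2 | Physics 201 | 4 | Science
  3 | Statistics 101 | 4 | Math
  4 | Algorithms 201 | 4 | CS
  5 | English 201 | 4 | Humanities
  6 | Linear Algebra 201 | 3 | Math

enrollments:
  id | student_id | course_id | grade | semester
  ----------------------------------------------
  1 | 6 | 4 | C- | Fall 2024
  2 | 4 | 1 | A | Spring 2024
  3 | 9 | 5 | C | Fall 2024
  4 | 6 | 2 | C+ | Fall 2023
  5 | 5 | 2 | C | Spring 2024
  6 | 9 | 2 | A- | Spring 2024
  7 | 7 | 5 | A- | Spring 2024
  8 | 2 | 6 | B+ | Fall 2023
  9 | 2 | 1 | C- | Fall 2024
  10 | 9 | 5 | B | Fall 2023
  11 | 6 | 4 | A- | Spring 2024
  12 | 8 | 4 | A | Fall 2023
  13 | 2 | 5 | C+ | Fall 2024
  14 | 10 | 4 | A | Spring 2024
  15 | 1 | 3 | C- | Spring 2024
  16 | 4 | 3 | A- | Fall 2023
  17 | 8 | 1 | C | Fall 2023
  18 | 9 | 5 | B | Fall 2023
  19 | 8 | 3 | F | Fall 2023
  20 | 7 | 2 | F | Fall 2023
SELECT c.id, p.name AS course, c.semester FROM enrollments c JOIN courses p ON c.course_id = p.id ORDER BY c.semester DESC

Execution result:
id | course | semester
2 | History 101 | Spring 2024
5 | Physics 201 | Spring 2024
6 | Physics 201 | Spring 2024
7 | English 201 | Spring 2024
11 | Algorithms 201 | Spring 2024
14 | Algorithms 201 | Spring 2024
15 | Statistics 101 | Spring 2024
1 | Algorithms 201 | Fall 2024
3 | English 201 | Fall 2024
9 | History 101 | Fall 2024
13 | English 201 | Fall 2024
4 | Physics 201 | Fall 2023
8 | Linear Algebra 201 | Fall 2023
10 | English 201 | Fall 2023
12 | Algorithms 201 | Fall 2023
16 | Statistics 101 | Fall 2023
17 | History 101 | Fall 2023
18 | English 201 | Fall 2023
19 | Statistics 101 | Fall 2023
20 | Physics 201 | Fall 2023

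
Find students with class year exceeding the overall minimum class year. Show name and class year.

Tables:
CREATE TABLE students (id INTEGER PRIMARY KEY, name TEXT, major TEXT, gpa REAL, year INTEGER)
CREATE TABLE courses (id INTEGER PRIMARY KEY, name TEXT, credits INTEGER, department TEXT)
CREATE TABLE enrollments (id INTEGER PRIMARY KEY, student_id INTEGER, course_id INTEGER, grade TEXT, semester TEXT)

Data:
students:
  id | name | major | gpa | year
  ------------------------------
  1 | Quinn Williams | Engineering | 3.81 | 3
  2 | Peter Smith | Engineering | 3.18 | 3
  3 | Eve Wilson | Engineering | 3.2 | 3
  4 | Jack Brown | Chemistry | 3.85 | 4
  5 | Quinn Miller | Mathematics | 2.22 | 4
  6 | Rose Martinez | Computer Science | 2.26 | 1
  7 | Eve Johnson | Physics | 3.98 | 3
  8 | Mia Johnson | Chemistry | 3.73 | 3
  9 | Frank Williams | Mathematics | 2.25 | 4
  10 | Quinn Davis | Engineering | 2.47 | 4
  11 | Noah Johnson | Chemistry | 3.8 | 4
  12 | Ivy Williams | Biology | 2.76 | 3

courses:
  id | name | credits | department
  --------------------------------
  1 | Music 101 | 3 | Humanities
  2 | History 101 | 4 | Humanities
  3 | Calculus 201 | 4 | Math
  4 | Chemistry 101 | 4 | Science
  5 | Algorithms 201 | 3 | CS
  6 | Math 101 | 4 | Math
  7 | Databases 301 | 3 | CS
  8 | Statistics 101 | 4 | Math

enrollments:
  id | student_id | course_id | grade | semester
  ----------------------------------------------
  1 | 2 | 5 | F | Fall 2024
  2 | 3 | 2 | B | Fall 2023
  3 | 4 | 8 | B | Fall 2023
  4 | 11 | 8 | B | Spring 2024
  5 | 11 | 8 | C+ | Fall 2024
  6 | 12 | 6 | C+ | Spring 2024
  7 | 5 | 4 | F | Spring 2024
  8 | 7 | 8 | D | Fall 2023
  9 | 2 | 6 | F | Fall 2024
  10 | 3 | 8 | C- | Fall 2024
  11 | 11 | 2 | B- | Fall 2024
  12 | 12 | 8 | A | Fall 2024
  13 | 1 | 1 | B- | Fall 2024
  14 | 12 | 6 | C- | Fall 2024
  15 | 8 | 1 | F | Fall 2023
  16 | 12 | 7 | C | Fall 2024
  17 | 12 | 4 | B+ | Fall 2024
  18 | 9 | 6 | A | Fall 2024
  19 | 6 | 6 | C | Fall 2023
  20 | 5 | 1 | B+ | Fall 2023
SELECT name, year FROM students WHERE year > (SELECT MIN(year) FROM students)

Execution result:
name | year
Quinn Williams | 3
Peter Smith | 3
Eve Wilson | 3
Jack Brown | 4
Quinn Miller | 4
Eve Johnson | 3
Mia Johnson | 3
Frank Williams | 4
Quinn Davis | 4
Noah Johnson | 4
Ivy Williams | 3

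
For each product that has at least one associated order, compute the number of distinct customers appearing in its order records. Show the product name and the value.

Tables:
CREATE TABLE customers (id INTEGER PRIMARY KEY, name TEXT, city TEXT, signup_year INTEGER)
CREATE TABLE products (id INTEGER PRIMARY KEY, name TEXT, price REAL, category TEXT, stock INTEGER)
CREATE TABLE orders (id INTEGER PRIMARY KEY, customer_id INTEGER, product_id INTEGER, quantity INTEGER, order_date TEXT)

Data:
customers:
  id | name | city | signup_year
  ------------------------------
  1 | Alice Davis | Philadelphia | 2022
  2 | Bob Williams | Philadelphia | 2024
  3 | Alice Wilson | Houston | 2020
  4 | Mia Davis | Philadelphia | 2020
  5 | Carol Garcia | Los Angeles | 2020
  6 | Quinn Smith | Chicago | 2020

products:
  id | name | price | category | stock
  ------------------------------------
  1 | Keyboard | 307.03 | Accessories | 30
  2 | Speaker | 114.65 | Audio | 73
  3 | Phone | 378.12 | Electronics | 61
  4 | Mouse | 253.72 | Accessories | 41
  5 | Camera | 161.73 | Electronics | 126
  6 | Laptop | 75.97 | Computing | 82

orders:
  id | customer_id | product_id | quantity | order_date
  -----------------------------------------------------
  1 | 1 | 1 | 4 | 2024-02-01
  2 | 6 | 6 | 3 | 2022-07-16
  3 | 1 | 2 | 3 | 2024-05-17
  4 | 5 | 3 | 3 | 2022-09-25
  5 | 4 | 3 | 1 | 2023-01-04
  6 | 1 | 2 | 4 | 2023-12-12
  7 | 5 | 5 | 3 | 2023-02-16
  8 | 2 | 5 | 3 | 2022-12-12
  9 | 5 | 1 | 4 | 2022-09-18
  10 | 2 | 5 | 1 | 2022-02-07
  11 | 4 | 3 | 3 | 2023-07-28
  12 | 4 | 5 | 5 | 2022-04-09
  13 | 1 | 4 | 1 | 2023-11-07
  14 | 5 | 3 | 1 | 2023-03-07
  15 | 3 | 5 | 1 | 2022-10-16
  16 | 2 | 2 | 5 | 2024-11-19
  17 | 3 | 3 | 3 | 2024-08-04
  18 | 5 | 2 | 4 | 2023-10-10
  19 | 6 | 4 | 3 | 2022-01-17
SELECT p.name, COUNT(DISTINCT c.customer_id) AS distinct_customer_count FROM orders c JOIN products p ON c.product_id = p.id GROUP BY p.id, p.name

Execution result:
name | distinct_customer_count
Keyboard | 2
Speaker | 3
Phone | 3
Mouse | 2
Camera | 4
Laptop | 1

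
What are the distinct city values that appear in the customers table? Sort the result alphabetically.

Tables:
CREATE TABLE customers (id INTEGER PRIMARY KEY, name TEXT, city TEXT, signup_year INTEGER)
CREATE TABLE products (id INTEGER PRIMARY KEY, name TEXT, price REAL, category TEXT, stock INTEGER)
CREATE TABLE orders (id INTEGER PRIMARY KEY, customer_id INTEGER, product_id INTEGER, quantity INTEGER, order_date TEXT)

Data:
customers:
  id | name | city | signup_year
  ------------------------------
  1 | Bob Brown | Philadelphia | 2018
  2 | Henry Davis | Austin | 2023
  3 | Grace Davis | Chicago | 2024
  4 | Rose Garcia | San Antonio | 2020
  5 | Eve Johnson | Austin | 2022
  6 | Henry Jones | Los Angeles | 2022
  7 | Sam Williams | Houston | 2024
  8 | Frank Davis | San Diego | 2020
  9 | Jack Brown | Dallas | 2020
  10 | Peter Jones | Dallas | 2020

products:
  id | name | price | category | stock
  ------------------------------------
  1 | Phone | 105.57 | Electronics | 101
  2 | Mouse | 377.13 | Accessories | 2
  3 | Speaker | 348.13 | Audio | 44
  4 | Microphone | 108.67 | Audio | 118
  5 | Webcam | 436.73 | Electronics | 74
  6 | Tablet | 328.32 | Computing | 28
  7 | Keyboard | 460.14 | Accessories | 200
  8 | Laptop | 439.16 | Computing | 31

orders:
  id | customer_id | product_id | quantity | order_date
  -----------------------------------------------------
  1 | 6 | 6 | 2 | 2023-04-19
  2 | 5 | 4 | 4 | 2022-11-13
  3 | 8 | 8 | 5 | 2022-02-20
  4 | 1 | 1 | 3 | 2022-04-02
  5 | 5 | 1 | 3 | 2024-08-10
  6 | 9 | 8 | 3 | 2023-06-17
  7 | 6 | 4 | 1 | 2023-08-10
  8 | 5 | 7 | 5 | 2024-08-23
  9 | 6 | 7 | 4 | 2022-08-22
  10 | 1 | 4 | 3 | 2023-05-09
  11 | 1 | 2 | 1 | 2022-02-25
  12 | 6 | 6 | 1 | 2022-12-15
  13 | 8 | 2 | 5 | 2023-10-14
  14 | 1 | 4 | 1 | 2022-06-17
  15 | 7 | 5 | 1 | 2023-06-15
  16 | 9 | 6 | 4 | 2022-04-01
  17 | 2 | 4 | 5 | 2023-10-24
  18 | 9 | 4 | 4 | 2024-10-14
SELECT DISTINCT city FROM customers ORDER BY city

Execution result:
city
Austin
Chicago
Dallas
Houston
Los Angeles
Philadelphia
San Antonio
San Diego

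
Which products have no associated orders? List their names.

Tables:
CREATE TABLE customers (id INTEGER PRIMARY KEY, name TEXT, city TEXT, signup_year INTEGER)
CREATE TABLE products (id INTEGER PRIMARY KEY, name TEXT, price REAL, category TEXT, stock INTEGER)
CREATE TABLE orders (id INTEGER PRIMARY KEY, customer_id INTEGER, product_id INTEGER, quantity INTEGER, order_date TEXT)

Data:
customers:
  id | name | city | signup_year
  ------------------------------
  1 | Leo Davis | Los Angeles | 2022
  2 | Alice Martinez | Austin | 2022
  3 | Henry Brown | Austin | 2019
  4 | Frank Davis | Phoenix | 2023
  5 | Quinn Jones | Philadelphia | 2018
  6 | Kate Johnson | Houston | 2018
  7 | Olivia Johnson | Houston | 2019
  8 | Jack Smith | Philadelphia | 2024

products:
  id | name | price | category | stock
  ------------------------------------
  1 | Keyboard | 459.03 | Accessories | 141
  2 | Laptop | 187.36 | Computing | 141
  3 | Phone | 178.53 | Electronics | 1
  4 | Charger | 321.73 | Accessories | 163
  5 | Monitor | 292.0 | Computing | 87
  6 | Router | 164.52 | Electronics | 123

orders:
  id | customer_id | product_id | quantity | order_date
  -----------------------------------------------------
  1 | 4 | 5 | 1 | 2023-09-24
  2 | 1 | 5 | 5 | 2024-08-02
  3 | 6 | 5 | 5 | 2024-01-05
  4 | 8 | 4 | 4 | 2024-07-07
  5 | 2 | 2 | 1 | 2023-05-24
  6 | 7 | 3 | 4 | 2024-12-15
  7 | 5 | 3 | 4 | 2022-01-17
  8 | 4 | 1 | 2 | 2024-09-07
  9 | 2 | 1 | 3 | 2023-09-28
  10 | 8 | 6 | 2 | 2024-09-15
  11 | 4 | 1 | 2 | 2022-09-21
SELECT p.name FROM products p LEFT JOIN orders c ON c.product_id = p.id WHERE c.id IS NULL

Execution result:
(no rows)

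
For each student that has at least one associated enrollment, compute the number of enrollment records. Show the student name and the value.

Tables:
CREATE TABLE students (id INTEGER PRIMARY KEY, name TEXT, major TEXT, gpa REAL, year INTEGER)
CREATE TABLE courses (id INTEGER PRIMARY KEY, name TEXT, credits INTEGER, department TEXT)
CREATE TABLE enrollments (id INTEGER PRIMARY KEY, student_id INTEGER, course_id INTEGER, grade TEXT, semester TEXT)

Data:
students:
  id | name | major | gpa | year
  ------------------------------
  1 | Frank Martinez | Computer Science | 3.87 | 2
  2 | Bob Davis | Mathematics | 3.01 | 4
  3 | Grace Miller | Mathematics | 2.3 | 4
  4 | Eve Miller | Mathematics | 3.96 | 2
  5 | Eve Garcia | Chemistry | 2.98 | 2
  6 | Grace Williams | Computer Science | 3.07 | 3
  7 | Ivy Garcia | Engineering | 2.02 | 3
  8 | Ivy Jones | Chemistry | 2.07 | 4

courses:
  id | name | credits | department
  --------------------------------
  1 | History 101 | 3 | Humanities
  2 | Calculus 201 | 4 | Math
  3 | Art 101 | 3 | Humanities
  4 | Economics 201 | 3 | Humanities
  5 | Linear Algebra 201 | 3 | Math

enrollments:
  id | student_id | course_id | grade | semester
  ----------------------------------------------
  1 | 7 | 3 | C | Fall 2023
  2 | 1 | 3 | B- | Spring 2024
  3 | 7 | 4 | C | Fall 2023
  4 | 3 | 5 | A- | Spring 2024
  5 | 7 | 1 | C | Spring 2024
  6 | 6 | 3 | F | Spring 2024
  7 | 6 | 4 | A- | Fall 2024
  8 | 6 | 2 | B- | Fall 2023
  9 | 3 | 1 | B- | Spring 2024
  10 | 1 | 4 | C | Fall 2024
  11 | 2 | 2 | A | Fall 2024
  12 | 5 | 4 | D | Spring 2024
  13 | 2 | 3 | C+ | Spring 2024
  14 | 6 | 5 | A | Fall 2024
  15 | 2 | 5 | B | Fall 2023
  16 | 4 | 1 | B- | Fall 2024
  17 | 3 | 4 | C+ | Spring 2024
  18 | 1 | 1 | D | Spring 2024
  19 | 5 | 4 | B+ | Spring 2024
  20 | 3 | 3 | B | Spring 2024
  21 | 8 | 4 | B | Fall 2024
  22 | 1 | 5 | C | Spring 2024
SELECT p.name, COUNT(*) AS n FROM enrollments c JOIN students p ON c.student_id = p.id GROUP BY p.id, p.name

Execution result:
name | n
Frank Martinez | 4
Bob Davis | 3
Grace Miller | 4
Eve Miller | 1
Eve Garcia | 2
Grace Williams | 4
Ivy Garcia | 3
Ivy Jones | 1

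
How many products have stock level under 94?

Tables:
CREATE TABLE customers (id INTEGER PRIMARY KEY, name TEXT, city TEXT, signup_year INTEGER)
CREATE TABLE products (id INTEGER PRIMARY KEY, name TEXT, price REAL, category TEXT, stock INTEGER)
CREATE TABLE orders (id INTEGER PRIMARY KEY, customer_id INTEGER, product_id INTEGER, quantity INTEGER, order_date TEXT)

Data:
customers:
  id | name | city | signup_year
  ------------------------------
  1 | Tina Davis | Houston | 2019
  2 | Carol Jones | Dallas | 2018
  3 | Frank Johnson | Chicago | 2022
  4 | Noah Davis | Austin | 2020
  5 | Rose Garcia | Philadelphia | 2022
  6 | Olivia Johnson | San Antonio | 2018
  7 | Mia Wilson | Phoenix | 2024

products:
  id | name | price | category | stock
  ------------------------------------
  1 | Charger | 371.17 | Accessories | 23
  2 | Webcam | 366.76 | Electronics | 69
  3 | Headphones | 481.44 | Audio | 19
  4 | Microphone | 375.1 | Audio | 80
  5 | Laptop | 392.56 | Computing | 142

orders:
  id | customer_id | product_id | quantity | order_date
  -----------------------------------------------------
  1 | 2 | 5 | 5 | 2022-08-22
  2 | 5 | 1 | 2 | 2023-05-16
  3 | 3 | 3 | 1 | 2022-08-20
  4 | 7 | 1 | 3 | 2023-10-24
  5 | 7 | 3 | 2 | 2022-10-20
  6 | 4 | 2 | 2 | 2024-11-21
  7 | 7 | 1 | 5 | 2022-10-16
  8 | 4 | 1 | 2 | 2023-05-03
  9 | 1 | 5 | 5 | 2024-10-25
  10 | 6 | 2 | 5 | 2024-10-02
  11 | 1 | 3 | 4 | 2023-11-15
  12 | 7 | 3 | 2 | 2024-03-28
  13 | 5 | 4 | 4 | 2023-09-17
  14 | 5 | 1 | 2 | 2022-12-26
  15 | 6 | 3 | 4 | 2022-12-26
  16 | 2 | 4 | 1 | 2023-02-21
SELECT COUNT(*) FROM products WHERE stock < 94

Execution result:
4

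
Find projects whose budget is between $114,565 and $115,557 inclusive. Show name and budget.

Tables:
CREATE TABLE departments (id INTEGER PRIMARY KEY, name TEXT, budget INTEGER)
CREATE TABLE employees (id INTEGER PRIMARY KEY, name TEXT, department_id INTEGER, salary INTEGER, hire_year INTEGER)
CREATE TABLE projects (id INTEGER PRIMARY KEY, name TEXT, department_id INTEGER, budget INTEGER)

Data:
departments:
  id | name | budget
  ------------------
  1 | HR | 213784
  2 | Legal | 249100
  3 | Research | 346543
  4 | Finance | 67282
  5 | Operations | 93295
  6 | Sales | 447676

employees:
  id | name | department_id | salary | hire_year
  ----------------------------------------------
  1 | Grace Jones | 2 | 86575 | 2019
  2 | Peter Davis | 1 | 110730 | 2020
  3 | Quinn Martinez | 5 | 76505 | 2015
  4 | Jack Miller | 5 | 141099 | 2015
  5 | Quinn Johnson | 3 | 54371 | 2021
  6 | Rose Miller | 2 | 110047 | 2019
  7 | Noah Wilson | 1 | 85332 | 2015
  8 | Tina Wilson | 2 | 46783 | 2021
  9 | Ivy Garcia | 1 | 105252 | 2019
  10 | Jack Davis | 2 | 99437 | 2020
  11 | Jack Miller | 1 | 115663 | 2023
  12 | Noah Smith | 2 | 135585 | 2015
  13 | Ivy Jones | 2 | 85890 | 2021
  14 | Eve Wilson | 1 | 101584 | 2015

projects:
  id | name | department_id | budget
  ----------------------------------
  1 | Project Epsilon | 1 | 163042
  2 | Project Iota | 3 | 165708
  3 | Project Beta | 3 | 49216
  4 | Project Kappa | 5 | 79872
SELECT name, budget FROM projects WHERE budget BETWEEN 114565 AND 115557

Execution result:
(no rows)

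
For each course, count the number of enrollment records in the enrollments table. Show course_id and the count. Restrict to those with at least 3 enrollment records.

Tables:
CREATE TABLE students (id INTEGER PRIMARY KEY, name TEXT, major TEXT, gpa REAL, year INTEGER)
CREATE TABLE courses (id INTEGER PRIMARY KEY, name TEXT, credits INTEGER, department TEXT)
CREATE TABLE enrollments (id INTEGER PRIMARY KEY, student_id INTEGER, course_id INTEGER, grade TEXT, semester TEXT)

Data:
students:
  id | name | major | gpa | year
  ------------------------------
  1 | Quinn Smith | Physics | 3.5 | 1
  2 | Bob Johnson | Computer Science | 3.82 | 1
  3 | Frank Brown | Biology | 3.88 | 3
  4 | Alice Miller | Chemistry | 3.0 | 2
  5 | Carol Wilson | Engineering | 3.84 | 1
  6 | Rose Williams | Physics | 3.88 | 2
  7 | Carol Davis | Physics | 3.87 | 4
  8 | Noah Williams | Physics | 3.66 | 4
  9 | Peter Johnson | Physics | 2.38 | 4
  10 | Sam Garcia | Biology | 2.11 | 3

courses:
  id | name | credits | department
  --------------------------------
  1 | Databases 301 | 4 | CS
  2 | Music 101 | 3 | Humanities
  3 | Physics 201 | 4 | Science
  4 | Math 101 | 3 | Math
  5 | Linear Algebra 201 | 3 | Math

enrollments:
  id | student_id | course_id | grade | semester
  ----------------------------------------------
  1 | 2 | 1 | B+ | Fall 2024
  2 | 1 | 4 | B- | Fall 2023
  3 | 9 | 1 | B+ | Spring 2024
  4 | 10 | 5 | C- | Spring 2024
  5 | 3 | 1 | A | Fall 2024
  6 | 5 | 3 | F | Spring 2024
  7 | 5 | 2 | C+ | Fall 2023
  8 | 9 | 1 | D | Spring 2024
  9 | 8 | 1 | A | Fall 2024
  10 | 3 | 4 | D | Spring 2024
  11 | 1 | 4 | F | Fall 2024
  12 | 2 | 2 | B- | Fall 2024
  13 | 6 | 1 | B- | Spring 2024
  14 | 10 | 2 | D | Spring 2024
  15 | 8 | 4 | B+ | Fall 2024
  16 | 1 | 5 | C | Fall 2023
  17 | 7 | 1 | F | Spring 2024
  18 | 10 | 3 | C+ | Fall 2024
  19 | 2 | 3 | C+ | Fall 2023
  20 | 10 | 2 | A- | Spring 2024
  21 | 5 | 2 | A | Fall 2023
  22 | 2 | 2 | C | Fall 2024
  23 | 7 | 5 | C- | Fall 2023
SELECT course_id, COUNT(*) AS enrollment_count FROM enrollments GROUP BY course_id HAVING COUNT(*) >= 3

Execution result:
course_id | enrollment_count
1 | 7
2 | 6
3 | 3
4 | 4
5 | 3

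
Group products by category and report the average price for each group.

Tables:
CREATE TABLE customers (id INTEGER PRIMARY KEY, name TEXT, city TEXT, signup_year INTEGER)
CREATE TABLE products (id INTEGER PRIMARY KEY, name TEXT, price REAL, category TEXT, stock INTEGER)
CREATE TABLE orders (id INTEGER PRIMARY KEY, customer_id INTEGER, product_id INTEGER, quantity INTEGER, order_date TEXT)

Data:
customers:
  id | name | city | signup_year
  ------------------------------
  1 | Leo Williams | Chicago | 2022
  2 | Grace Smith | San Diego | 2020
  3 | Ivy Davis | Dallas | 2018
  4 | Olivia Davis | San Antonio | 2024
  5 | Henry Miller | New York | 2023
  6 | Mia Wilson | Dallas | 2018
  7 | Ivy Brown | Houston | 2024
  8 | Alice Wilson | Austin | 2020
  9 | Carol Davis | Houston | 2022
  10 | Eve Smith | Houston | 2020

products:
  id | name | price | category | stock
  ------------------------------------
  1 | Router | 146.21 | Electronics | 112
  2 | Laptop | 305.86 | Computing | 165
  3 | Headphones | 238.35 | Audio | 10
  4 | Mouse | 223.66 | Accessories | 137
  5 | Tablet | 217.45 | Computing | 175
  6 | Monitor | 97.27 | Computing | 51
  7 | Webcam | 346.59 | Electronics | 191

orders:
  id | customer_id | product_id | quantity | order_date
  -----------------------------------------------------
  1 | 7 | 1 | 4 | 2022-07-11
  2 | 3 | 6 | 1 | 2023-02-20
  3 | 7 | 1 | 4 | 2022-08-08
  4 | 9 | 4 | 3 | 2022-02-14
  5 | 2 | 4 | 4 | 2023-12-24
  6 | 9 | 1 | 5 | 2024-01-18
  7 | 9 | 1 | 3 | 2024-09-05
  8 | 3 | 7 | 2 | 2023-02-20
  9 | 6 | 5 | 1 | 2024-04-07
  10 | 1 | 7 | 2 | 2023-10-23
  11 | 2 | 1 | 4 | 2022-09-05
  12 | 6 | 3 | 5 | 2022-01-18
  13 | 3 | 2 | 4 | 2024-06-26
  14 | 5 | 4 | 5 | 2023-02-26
SELECT category, AVG(price) AS avg_price FROM products GROUP BY category

Execution result:
category | avg_price
Accessories | 223.66
Audio | 238.35
Computing | 206.86
Electronics | 246.40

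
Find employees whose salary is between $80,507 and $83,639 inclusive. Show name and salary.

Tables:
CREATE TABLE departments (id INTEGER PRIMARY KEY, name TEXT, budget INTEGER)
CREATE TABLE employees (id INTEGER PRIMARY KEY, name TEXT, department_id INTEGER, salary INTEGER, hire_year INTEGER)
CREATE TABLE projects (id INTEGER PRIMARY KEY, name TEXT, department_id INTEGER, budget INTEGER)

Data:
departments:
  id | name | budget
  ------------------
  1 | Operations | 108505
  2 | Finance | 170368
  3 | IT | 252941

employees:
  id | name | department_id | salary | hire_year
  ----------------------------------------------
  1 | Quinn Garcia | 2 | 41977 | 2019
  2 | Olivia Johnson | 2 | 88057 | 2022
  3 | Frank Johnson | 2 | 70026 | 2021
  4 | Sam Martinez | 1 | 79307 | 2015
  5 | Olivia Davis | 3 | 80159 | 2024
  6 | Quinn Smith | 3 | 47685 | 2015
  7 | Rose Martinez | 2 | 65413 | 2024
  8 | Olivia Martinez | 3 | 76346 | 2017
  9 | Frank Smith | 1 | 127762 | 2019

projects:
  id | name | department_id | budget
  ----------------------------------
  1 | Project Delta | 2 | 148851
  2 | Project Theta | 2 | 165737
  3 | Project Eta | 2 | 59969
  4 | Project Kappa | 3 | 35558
SELECT name, salary FROM employees WHERE salary BETWEEN 80507 AND 83639

Execution result:
(no rows)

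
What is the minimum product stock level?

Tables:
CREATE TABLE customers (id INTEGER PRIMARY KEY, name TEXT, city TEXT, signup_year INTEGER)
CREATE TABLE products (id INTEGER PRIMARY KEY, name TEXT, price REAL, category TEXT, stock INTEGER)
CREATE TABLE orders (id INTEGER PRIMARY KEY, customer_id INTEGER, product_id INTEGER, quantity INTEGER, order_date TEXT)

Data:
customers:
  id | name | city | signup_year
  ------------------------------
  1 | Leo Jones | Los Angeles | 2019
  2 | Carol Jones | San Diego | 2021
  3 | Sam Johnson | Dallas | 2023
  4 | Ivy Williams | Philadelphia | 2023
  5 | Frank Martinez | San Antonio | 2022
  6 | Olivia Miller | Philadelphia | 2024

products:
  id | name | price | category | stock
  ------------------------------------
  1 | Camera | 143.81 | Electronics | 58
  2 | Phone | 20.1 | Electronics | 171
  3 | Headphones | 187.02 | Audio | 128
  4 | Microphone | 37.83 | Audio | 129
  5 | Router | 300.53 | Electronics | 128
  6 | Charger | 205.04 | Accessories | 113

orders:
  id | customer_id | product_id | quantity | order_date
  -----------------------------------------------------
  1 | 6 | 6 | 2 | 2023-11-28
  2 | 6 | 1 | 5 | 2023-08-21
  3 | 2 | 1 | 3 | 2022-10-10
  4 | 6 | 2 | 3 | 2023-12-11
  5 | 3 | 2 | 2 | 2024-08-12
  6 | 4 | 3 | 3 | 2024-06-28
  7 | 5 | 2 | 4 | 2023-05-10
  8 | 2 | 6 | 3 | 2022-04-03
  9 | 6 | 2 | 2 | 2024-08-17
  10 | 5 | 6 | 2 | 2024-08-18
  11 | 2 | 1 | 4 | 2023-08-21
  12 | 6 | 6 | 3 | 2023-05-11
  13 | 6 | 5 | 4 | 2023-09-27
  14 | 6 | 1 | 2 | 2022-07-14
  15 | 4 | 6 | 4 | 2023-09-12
SELECT MIN(stock) FROM products

Execution result:
58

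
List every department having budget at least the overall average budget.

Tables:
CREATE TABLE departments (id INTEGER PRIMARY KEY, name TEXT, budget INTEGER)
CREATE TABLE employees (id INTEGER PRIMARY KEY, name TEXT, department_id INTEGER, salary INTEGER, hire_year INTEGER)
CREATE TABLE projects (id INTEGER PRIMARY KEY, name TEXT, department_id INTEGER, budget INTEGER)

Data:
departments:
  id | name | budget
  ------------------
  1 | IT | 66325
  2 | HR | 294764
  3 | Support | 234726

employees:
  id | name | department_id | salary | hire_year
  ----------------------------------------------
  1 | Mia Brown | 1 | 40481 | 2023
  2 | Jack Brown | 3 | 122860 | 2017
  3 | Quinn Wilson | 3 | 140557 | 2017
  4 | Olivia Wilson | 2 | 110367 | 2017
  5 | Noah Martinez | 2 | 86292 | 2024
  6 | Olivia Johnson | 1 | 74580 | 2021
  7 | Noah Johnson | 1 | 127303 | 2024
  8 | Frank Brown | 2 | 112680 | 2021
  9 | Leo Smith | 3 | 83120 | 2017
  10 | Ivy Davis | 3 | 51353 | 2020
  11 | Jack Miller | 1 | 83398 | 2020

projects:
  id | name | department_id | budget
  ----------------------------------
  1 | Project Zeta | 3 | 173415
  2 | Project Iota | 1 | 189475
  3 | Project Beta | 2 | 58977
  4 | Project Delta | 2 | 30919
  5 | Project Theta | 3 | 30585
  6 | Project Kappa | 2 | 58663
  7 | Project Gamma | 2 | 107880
SELECT name, budget FROM departments WHERE budget >= (SELECT AVG(budget) FROM departments)

Execution result:
name | budget
HR | 294764
Support | 234726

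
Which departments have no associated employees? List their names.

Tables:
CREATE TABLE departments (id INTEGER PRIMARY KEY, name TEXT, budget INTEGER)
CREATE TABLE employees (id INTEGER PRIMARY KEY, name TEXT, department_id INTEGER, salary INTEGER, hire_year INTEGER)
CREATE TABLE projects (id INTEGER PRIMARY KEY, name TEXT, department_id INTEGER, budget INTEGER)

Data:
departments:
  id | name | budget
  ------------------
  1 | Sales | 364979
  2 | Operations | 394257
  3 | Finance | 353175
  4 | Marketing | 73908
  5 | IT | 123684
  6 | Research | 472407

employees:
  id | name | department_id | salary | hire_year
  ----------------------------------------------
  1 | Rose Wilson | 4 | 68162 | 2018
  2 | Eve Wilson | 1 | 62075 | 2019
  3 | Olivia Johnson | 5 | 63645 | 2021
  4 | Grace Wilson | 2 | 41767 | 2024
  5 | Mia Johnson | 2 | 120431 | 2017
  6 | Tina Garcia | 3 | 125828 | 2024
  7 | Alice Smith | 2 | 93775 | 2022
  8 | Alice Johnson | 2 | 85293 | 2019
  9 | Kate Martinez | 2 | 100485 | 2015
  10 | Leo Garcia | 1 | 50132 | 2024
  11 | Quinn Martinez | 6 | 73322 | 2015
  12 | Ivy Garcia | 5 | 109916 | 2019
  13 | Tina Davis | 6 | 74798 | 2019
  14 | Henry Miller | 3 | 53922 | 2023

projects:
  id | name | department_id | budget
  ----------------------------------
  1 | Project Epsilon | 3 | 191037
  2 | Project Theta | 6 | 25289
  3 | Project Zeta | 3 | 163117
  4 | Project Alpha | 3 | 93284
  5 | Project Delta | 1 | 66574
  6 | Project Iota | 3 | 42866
SELECT p.name FROM departments p LEFT JOIN employees c ON c.department_id = p.id WHERE c.id IS NULL

Execution result:
(no rows)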